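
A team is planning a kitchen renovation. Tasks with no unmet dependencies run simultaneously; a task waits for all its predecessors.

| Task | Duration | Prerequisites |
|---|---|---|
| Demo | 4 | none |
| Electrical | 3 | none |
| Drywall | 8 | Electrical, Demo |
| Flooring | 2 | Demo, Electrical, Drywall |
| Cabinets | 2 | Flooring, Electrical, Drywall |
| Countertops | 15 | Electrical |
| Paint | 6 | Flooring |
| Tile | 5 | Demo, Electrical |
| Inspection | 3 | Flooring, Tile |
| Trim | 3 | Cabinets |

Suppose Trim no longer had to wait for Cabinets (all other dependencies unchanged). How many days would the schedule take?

With the dependency in place, Demo→Drywall→Flooring→Paint = 4+8+2+6 = 20 sets the finish at 20 days.
Without Cabinets→Trim, Trim's earliest start moves from 16 to 0.
The longest chain is now Demo→Drywall→Flooring→Paint = 4+8+2+6 = 20, so the schedule takes 20 days.

20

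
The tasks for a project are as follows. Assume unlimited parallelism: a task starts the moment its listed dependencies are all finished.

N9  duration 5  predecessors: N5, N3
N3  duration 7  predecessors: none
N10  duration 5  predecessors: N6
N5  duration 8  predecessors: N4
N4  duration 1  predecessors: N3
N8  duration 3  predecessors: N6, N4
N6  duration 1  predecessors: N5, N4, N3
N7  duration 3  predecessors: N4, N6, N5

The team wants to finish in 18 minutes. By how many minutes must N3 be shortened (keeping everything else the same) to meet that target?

4

Current finish: 22 minutes; target: 18.
N3 is on every critical path, so each minute cut from N3 cuts the finish by one (this holds down to a finish of 16).
Need 22 − 18 = 4 minutes off N3 → N3 becomes 3 minutes, finish becomes 18.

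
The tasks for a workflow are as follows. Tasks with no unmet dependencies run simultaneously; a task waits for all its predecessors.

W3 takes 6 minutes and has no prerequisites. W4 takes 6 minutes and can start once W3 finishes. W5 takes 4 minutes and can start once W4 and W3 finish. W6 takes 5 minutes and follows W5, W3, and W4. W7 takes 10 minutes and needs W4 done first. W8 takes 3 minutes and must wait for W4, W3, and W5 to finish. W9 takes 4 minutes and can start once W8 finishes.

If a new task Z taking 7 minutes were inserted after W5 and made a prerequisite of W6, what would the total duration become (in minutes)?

28

Originally the plan takes 23 minutes.
With Z inserted, W6 now waits for max(W5, W3, W4, Z).
New critical path: W3→W4→W5→Z→W6 = 6+6+4+7+5 = 28 ⇒ 28 minutes.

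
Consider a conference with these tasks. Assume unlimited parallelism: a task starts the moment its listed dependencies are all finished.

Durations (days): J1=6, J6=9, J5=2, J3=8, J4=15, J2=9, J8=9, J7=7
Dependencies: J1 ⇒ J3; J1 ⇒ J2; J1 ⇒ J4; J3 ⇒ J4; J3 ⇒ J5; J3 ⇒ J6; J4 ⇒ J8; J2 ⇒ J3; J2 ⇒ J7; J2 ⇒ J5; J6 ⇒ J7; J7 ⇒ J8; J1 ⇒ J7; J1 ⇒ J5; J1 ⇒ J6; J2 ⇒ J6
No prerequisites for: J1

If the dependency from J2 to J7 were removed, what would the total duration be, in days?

48

Before: longest chain J1→J2→J3→J6→J7→J8 = 6+9+8+9+7+9 = 48, finish 48.
Dropping J2→J7 doesn't change J7's earliest start (32); another predecessor still binds.
After: J1→J2→J3→J6→J7→J8 = 6+9+8+9+7+9 = 48 → 48 days.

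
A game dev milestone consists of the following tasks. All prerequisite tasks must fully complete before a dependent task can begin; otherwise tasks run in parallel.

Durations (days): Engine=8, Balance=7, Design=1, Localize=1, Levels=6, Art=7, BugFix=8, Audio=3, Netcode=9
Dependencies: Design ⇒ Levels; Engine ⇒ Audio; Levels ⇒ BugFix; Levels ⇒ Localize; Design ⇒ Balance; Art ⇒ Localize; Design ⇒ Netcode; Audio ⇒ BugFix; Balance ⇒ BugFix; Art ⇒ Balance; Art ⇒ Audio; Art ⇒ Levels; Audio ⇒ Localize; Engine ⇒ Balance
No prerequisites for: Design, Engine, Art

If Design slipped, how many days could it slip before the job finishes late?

Critical path: Engine→Balance→BugFix = 8+7+8 = 23, so the finish is 23 days.
Design finishes as early as 1 and must finish by 8.
Float = 23 − 16 = 7.

7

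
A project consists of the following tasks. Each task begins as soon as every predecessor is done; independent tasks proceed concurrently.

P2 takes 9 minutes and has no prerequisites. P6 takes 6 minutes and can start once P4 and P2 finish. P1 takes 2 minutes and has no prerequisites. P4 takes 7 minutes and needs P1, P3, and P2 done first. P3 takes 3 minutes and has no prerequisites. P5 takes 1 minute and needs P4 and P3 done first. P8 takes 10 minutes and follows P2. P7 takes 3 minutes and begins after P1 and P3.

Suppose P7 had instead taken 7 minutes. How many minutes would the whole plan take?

22

As given, the longest chain is P2→P4→P6 = 9+7+6 = 22, so the finish is 22 minutes.
P7 has 16 minutes of float (longest path through it is 6).
No other chain overtakes it, so the finish is 22 minutes.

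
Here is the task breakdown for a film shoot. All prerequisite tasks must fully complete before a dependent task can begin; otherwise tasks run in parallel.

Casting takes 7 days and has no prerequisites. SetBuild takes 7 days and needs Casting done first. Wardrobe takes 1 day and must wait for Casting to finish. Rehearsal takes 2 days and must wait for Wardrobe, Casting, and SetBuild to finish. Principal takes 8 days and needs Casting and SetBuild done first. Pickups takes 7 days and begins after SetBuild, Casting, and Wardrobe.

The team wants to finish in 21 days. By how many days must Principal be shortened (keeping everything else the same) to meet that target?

1

Current finish: 22 days; target: 21.
Principal is on every critical path, so each day cut from Principal cuts the finish by one (this holds down to a finish of 21).
Need 22 − 21 = 1 day off Principal → Principal becomes 7 days, finish becomes 21.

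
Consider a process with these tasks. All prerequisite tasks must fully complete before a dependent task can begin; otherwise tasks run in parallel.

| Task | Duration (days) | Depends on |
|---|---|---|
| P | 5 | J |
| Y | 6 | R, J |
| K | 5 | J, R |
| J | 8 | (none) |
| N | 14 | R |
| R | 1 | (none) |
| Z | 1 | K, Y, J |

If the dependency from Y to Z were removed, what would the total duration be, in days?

15

Original critical path: J→Y→Z = 8+6+1 = 15 ⇒ 15 days.
Without Y→Z, Z's earliest start moves from 14 to 13.
After: R→N = 1+14 = 15 → 15 days.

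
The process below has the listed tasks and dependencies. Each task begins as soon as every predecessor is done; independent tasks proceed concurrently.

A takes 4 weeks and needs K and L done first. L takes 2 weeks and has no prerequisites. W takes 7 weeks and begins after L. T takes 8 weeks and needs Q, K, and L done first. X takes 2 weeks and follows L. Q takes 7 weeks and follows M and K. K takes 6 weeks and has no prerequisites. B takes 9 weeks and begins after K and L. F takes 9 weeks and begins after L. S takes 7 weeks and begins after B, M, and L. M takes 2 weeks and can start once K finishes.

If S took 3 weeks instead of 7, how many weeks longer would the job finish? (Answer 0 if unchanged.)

0

As given, the longest chain is K→M→Q→T = 6+2+7+8 = 23, so the finish is 23 weeks.
The longest path through S is only 22 weeks, so S has float 1.
No other chain overtakes it, so the finish is 23 weeks.
Change in finish: 23 − 23 = +0 weeks.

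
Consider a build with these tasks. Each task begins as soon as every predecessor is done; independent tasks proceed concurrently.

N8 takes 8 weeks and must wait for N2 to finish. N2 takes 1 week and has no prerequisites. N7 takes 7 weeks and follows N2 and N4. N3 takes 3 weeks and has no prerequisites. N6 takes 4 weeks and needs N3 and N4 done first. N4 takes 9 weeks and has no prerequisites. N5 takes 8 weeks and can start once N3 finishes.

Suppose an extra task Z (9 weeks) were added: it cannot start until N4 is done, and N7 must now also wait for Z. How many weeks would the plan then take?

25

Originally the plan takes 16 weeks.
With Z inserted, N7 now waits for max(N2, N4, Z).
New critical path: N4→Z→N7 = 9+9+7 = 25 ⇒ 25 weeks.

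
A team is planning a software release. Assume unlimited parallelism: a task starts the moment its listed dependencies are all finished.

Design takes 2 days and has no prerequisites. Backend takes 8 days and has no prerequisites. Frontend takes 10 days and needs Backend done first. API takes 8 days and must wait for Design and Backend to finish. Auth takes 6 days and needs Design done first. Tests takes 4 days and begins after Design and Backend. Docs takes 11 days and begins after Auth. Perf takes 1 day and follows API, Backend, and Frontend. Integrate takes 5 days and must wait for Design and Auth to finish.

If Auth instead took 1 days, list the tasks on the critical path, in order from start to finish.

Backend, Frontend, Perf

Baseline: Design→Auth→Docs = 2+6+11 = 19 → 19 days.
Since Auth is critical, the -5 change carries straight to that chain (now 14 days).
Now Backend→Frontend→Perf = 8+10+1 = 19 is longest, so the finish becomes 19 days.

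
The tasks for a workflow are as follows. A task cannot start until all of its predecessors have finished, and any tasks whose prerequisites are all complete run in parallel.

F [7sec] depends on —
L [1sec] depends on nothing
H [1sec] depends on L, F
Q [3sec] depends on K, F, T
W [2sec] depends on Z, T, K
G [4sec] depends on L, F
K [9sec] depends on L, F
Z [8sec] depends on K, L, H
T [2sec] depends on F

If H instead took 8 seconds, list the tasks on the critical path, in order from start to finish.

Critical path before the change: F→K→Z→W = 7+9+8+2 = 26 giving 26 seconds.
H has 8 seconds of float (longest path through it is 18).
No other chain overtakes it, so the finish is 26 seconds.

F, K, Z, W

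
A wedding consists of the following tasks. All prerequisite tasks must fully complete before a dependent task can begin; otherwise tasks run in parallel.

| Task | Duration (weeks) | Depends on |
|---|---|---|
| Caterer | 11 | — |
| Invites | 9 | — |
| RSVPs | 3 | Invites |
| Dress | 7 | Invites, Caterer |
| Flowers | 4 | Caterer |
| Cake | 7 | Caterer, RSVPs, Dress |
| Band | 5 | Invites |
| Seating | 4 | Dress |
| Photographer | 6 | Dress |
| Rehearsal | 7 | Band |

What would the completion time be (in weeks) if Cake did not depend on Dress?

Before: longest chain Caterer→Dress→Cake = 11+7+7 = 25, finish 25.
Without Dress→Cake, Cake's earliest start moves from 18 to 12.
The longest chain is now Caterer→Dress→Photographer = 11+7+6 = 24, so the wedding takes 24 weeks.

24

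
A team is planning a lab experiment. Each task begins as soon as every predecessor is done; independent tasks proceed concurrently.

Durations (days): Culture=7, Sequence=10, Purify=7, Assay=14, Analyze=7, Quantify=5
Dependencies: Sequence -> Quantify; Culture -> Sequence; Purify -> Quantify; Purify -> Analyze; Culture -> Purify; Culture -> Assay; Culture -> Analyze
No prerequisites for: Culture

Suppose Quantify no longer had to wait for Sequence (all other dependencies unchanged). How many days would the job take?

Before: longest chain Culture→Sequence→Quantify = 7+10+5 = 22, finish 22.
Without Sequence→Quantify, Quantify's earliest start moves from 17 to 14.
After: Culture→Purify→Analyze = 7+7+7 = 21 → 21 days.

21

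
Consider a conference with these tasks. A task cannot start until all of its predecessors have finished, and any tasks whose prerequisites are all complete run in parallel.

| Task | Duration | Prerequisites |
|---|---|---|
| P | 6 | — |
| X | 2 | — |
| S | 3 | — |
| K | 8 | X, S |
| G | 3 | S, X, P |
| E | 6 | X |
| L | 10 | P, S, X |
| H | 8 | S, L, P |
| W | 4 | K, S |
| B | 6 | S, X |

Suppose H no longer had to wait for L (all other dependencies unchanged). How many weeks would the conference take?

16

Original critical path: P→L→H = 6+10+8 = 24 ⇒ 24 weeks.
Without L→H, H's earliest start moves from 16 to 6.
New critical path: P→L = 6+10 = 16 ⇒ 16 weeks.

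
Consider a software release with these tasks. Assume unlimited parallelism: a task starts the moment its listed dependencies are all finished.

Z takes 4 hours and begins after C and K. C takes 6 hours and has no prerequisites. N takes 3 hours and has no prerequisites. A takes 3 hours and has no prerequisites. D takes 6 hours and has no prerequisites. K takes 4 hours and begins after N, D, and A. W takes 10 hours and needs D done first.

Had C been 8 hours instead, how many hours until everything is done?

Actual critical path: D→W = 6+10 = 16 ⇒ 16 hours.
C is off the critical path — its longest chain is 10 hours, giving 6 of slack.
The critical path is still D→W; finish is now 16 hours.

16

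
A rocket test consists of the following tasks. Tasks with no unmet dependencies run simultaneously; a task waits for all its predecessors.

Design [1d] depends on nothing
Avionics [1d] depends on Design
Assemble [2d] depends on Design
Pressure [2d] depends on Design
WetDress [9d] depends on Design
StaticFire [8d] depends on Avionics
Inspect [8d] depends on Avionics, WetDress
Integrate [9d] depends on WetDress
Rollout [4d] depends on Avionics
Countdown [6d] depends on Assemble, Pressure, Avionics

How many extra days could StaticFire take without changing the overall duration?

9

The longest chain is Design→WetDress→Integrate = 1+9+9 = 19; overall finish 19 days.
StaticFire finishes as early as 10 and must finish by 19.
So StaticFire can slip 19 − 10 = 9 days.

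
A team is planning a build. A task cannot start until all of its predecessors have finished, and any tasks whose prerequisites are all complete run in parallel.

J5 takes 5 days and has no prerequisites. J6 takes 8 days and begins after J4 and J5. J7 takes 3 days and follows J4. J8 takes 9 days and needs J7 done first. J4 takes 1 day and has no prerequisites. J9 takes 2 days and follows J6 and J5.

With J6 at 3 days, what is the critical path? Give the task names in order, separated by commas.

J4, J7, J8

As given, the longest chain is J5→J6→J9 = 5+8+2 = 15, so the finish is 15 days.
J6 is on the critical path; changing it to 3 makes that path 10 days.
Now J4→J7→J8 = 1+3+9 = 13 is longest, so the finish becomes 13 days.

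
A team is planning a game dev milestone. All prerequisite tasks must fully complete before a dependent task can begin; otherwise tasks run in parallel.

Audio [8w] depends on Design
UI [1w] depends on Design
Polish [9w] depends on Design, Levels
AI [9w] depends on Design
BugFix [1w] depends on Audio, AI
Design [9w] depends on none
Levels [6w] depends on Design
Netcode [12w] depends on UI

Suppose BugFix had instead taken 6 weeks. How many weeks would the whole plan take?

As given, the longest chain is Design→Levels→Polish = 9+6+9 = 24, so the finish is 24 weeks.
BugFix has 5 weeks of float (longest path through it is 19).
No other chain overtakes it, so the finish is 24 weeks.

24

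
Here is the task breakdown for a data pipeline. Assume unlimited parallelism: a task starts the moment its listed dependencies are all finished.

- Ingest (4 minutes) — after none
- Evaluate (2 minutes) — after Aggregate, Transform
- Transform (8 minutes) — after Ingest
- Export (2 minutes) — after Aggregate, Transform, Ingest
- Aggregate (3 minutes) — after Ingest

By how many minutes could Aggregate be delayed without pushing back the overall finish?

Ingest→Transform→Evaluate = 4+8+2 = 14 sets the makespan at 14 minutes.
Longest path through Aggregate: 9 minutes (earliest finish 7, latest finish 12).
Float = 14 − 9 = 5.

5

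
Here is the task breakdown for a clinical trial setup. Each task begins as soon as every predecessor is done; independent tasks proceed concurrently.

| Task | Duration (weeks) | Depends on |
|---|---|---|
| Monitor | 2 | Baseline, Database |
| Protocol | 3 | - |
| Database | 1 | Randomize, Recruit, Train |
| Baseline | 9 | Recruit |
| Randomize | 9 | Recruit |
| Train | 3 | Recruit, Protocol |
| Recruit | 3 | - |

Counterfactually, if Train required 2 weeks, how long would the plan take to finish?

15

Baseline: Recruit→Randomize→Database→Monitor = 3+9+1+2 = 15 → 15 weeks.
The longest path through Train is only 9 weeks, so Train has float 6.
No other chain overtakes it, so the finish is 15 weeks.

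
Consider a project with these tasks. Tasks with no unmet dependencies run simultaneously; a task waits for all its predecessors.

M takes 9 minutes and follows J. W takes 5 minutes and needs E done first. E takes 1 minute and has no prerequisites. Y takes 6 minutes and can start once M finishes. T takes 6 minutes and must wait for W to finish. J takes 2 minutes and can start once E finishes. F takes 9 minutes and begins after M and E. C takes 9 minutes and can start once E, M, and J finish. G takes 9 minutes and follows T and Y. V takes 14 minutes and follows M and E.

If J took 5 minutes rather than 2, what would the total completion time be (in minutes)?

Actual critical path: E→J→M→Y→G = 1+2+9+6+9 = 27 ⇒ 27 minutes.
Since J is critical, the +3 change carries straight to that chain (now 30 minutes).
No other chain overtakes it, so the finish is 30 minutes.

30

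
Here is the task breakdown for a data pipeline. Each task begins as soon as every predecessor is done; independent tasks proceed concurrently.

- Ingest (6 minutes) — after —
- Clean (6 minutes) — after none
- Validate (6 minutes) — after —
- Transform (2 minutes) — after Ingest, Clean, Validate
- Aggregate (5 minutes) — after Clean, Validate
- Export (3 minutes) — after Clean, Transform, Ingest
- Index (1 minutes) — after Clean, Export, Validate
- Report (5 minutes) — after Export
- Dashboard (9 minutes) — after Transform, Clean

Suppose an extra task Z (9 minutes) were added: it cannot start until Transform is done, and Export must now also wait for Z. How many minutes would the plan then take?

Originally the plan takes 17 minutes.
With Z inserted, Export now waits for max(Clean, Transform, Ingest, Z).
New critical path: Ingest→Transform→Z→Export→Report = 6+2+9+3+5 = 25 ⇒ 25 minutes.

25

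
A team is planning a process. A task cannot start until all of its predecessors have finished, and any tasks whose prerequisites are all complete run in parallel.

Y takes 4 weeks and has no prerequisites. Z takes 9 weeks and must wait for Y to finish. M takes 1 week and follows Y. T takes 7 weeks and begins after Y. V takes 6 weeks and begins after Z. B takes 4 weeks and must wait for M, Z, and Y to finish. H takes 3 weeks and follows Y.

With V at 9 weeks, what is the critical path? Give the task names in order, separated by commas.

As given, the longest chain is Y→Z→V = 4+9+6 = 19, so the finish is 19 weeks.
V is on the critical path; changing it to 9 makes that path 22 weeks.
That remains the longest chain; total 22 weeks.

Y, Z, V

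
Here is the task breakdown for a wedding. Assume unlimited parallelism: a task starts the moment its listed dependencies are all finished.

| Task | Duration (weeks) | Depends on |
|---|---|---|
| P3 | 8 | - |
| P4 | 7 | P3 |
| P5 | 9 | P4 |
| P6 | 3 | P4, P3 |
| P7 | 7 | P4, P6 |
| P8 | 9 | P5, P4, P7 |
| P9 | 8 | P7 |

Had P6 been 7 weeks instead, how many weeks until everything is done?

Baseline: P3→P4→P6→P7→P8 = 8+7+3+7+9 = 34 → 34 weeks.
P6 lies on that path, so at 7 weeks the path becomes 38 weeks.
No other chain overtakes it, so the finish is 38 weeks.

38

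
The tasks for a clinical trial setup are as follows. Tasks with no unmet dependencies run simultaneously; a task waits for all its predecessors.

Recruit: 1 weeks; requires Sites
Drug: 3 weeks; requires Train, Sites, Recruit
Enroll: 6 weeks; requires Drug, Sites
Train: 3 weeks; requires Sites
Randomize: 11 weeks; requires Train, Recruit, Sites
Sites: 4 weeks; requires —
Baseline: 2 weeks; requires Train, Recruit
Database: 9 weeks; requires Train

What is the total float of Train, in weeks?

0

Critical path: Sites→Train→Randomize = 4+3+11 = 18, so the finish is 18 weeks.
The longest chain containing Train totals 18 weeks.
Float = 18 − 18 = 0.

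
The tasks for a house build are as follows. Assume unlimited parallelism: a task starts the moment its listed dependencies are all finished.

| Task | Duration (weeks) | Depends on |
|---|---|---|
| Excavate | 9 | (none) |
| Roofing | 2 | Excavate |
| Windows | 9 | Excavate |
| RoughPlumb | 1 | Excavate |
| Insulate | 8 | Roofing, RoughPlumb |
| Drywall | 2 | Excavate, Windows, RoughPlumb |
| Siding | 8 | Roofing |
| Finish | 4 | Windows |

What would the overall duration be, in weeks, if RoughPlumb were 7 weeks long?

24

Actual critical path: Excavate→Windows→Finish = 9+9+4 = 22 ⇒ 22 weeks.
RoughPlumb is off the critical path — its longest chain is 18 weeks, giving 4 of slack.
Now Excavate→RoughPlumb→Insulate = 9+7+8 = 24 is longest, so the finish becomes 24 weeks.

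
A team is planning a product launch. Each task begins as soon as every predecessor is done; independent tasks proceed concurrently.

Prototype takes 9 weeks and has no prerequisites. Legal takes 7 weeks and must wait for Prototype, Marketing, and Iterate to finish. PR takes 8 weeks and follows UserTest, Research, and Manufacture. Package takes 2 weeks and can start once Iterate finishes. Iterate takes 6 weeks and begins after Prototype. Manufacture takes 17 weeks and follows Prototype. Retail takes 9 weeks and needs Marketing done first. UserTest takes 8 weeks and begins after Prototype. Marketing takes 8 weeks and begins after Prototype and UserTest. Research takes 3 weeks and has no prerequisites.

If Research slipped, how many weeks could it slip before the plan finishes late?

23

Prototype→UserTest→Marketing→Retail = 9+8+8+9 = 34 sets the makespan at 34 weeks.
Longest path through Research: 11 weeks (earliest finish 3, latest finish 26).
So Research can slip 26 − 3 = 23 weeks.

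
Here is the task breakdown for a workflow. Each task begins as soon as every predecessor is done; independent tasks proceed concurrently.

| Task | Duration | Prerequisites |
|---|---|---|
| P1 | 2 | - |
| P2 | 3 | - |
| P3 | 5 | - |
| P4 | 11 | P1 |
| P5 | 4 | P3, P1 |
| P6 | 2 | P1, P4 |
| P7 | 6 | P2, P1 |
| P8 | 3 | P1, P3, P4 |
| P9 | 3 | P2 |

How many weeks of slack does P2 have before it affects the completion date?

7

The longest chain is P1→P4→P8 = 2+11+3 = 16; overall finish 16 weeks.
The longest chain containing P2 totals 9 weeks.
So P2 can slip 10 − 3 = 7 weeks.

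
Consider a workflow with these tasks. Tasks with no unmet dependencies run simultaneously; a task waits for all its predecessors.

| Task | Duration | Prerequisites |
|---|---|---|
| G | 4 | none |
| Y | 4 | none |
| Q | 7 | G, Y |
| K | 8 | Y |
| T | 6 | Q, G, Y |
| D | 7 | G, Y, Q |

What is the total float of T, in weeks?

Critical path: G→Q→D = 4+7+7 = 18, so the finish is 18 weeks.
The longest chain containing T totals 17 weeks.
Slack of T = 12 − 11 = 1 week.

1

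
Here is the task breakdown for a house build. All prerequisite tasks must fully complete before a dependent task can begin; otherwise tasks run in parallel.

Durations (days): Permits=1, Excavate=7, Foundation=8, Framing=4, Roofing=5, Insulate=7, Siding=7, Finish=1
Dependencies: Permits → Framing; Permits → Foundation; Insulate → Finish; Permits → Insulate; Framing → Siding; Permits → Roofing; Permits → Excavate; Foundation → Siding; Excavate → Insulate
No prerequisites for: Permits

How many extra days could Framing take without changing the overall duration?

The longest chain is Permits→Excavate→Insulate→Finish = 1+7+7+1 = 16; overall finish 16 days.
Longest path through Framing: 12 days (earliest finish 5, latest finish 9).
So Framing can slip 9 − 5 = 4 days.

4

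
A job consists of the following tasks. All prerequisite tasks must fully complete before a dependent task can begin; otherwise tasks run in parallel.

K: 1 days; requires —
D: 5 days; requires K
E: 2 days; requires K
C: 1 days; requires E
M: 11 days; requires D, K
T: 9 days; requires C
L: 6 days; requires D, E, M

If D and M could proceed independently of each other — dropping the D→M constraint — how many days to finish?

Original critical path: K→D→M→L = 1+5+11+6 = 23 ⇒ 23 days.
Without D→M, M's earliest start moves from 6 to 1.
The longest chain is now K→M→L = 1+11+6 = 18, so the job takes 18 days.

18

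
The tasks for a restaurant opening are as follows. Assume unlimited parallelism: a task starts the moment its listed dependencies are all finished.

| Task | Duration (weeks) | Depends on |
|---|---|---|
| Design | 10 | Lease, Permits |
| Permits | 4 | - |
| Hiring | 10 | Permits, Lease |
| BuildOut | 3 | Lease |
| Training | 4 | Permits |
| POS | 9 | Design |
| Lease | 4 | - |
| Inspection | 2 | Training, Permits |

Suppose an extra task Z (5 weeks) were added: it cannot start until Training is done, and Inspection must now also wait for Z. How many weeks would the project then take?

Originally the project takes 23 weeks.
With Z inserted, Inspection now waits for max(Training, Permits, Z).
New critical path: Lease→Design→POS = 4+10+9 = 23 ⇒ 23 weeks.

23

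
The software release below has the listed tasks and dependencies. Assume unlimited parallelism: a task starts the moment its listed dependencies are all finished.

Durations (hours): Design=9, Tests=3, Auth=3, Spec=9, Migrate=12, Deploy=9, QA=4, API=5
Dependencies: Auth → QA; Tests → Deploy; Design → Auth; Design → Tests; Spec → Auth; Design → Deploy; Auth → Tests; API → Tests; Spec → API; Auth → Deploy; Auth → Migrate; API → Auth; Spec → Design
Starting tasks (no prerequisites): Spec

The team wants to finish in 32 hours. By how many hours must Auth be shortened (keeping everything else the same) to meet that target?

1

Current finish: 33 hours; target: 32.
Auth is on every critical path, so each hour cut from Auth cuts the finish by one (this holds down to a finish of 31).
Need 33 − 32 = 1 hour off Auth → Auth becomes 2 hours, finish becomes 32.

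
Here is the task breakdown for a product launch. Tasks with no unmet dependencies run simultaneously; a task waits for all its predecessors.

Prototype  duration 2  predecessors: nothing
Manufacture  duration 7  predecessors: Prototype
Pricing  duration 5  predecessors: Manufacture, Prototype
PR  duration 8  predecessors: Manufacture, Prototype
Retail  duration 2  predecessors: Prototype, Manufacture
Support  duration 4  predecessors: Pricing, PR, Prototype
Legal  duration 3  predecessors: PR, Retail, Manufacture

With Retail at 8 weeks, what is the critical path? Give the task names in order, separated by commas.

The binding path is Prototype→Manufacture→PR→Support = 2+7+8+4 = 21; finish at 21 weeks.
The longest path through Retail is only 14 weeks, so Retail has float 7.
That remains the longest chain; total 21 weeks.

Prototype, Manufacture, PR, Support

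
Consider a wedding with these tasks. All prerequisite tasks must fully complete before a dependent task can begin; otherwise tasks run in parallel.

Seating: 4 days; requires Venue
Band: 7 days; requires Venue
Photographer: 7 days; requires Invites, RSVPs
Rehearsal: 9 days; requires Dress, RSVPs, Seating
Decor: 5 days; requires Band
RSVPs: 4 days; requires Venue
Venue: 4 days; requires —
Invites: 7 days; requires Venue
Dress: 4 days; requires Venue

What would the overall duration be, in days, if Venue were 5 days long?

Critical path before the change: Venue→Invites→Photographer = 4+7+7 = 18 giving 18 days.
Venue lies on that path, so at 5 days the path becomes 19 days.
The critical path is still Venue→Invites→Photographer; finish is now 19 days.

19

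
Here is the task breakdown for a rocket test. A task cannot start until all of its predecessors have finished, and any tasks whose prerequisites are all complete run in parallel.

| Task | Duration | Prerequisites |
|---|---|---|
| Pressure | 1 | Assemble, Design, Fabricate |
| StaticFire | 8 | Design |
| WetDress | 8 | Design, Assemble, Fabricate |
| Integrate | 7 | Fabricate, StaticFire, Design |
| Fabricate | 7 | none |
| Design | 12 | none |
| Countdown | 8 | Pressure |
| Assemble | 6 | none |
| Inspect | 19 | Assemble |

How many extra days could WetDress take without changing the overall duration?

Design→StaticFire→Integrate = 12+8+7 = 27 sets the makespan at 27 days.
WetDress finishes as early as 20 and must finish by 27.
Slack of WetDress = 19 − 12 = 7 days.

7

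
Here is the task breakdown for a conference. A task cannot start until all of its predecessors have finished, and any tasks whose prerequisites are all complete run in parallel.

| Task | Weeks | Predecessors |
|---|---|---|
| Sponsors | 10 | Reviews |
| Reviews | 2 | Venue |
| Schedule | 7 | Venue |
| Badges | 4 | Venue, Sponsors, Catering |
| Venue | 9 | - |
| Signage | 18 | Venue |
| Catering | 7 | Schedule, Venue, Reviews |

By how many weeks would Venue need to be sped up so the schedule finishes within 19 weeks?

Current finish: 27 weeks; target: 19.
Venue is on every critical path, so each week cut from Venue cuts the finish by one (this holds down to a finish of 19).
Need 27 − 19 = 8 weeks off Venue → Venue becomes 1 week, finish becomes 19.

8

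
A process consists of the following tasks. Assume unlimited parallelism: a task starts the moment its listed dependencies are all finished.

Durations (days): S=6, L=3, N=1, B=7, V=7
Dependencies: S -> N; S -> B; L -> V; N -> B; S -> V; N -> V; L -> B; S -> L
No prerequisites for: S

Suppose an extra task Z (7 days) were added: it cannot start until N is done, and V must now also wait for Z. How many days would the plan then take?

21

Originally the plan takes 16 days.
With Z inserted, V now waits for max(S, L, N, Z).
New critical path: S→N→Z→V = 6+1+7+7 = 21 ⇒ 21 days.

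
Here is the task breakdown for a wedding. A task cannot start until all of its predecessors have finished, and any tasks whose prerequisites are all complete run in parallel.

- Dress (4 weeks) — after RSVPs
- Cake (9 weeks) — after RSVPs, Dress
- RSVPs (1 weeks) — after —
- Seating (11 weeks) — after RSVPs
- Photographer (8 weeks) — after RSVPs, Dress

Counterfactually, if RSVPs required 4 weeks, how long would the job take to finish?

17

Critical path before the change: RSVPs→Dress→Cake = 1+4+9 = 14 giving 14 weeks.
Since RSVPs is critical, the +3 change carries straight to that chain (now 17 weeks).
That remains the longest chain; total 17 weeks.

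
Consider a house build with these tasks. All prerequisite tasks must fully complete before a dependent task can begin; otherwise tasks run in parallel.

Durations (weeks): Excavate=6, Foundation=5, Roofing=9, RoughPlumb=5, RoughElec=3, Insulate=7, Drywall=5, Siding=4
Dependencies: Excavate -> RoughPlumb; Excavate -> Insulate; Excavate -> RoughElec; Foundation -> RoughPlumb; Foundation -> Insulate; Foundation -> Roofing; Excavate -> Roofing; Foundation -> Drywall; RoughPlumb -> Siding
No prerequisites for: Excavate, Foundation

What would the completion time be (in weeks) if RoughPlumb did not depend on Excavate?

15

With the dependency in place, Excavate→Roofing = 6+9 = 15 sets the finish at 15 weeks.
Without Excavate→RoughPlumb, RoughPlumb's earliest start moves from 6 to 5.
New critical path: Excavate→Roofing = 6+9 = 15 ⇒ 15 weeks.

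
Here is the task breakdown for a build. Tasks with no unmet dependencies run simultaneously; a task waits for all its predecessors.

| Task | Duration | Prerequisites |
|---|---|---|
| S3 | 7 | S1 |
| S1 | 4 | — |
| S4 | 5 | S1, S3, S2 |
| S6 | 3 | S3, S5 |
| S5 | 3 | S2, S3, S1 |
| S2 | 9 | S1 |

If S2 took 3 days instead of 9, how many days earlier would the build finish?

Critical path before the change: S1→S2→S5→S6 = 4+9+3+3 = 19 giving 19 days.
S2 lies on that path, so at 3 days the path becomes 13 days.
The binding chain switches to S1→S3→S5→S6 = 4+7+3+3 = 17; finish 17 days.
Change in finish: 17 − 19 = -2 days.

2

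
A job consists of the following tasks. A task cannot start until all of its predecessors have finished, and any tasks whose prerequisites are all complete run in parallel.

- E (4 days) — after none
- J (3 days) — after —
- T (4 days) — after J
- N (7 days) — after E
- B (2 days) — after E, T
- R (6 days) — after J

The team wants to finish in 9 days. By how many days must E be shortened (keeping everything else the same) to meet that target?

Current finish: 11 days; target: 9.
E is on every critical path, so each day cut from E cuts the finish by one (this holds down to a finish of 9).
Need 11 − 9 = 2 days off E → E becomes 2 days, finish becomes 9.

2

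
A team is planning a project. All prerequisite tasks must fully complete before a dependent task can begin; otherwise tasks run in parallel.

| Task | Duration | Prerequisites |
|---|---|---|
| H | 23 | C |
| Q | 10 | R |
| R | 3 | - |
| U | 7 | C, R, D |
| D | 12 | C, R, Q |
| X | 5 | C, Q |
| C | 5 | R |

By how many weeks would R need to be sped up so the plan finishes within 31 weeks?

Current finish: 32 weeks; target: 31.
R is on every critical path, so each week cut from R cuts the finish by one (this holds down to a finish of 30).
Need 32 − 31 = 1 week off R → R becomes 2 weeks, finish becomes 31.

1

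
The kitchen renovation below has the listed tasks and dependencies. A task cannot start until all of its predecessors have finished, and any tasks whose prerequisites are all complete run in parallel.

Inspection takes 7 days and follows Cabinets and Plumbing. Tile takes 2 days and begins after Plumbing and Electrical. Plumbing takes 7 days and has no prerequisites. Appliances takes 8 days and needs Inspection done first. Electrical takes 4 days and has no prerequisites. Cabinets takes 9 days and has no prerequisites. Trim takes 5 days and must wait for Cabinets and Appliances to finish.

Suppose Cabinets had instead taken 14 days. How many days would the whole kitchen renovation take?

34

Baseline: Cabinets→Inspection→Appliances→Trim = 9+7+8+5 = 29 → 29 days.
Cabinets is on the critical path; changing it to 14 makes that path 34 days.
That remains the longest chain; total 34 days.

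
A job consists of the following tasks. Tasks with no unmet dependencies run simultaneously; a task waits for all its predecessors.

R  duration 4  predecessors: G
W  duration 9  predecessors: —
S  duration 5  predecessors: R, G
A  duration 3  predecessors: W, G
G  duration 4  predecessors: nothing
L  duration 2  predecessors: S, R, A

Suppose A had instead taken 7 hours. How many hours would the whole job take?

As given, the longest chain is G→R→S→L = 4+4+5+2 = 15, so the finish is 15 hours.
A is off the critical path — its longest chain is 14 hours, giving 1 of slack.
Now W→A→L = 9+7+2 = 18 is longest, so the finish becomes 18 hours.

18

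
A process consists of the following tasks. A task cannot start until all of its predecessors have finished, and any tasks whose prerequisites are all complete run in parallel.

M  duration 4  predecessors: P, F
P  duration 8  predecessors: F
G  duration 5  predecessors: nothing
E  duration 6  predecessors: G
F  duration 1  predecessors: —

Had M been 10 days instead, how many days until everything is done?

19

Critical path before the change: F→P→M = 1+8+4 = 13 giving 13 days.
M is on the critical path; changing it to 10 makes that path 19 days.
No other chain overtakes it, so the finish is 19 days.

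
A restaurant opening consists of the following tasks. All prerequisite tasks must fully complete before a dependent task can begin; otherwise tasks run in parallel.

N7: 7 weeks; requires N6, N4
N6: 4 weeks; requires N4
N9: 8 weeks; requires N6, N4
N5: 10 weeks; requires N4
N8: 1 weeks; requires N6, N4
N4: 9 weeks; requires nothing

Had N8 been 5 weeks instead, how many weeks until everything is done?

As given, the longest chain is N4→N6→N9 = 9+4+8 = 21, so the finish is 21 weeks.
N8 is off the critical path — its longest chain is 14 weeks, giving 7 of slack.
The critical path is still N4→N6→N9; finish is now 21 weeks.

21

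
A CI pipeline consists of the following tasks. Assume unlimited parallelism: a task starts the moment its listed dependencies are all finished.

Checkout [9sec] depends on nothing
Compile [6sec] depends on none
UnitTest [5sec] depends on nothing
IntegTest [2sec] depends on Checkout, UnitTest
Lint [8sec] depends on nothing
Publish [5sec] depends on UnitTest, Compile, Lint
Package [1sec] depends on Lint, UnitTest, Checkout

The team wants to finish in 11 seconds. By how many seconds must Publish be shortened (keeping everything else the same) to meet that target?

Current finish: 13 seconds; target: 11.
Publish is on every critical path, so each second cut from Publish cuts the finish by one (this holds down to a finish of 11).
Need 13 − 11 = 2 seconds off Publish → Publish becomes 3 seconds, finish becomes 11.

2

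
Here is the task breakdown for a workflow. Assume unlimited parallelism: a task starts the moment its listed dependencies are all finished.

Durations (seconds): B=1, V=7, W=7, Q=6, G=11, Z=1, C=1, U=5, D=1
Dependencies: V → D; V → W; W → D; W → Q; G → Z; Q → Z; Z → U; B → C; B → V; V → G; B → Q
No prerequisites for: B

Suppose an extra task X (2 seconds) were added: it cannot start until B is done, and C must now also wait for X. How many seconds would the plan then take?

27

Originally the plan takes 27 seconds.
With X inserted, C now waits for max(B, X).
New critical path: B→V→W→Q→Z→U = 1+7+7+6+1+5 = 27 ⇒ 27 seconds.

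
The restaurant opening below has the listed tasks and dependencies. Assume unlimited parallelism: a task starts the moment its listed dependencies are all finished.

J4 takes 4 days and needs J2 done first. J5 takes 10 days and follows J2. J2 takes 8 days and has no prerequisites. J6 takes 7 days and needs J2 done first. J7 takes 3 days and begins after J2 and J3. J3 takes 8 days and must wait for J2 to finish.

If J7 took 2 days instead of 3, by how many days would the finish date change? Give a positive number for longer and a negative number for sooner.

-1

Critical path before the change: J2→J3→J7 = 8+8+3 = 19 giving 19 days.
J7 lies on that path, so at 2 days the path becomes 18 days.
That remains the longest chain; total 18 days.
Change in finish: 18 − 19 = -1 days.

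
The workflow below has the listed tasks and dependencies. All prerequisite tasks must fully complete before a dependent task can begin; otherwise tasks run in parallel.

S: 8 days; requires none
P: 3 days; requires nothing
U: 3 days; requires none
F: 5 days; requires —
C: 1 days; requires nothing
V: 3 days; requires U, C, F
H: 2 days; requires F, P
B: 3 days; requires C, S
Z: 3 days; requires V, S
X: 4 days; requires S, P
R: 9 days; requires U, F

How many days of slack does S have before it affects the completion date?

2

Critical path: F→R = 5+9 = 14, so the finish is 14 days.
Longest path through S: 12 days (earliest finish 8, latest finish 10).
So S can slip 10 − 8 = 2 days.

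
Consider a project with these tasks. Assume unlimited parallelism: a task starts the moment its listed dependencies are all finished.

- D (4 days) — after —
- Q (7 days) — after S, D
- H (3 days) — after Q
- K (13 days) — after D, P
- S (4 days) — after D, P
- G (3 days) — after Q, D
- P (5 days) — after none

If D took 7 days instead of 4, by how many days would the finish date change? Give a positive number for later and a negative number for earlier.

2

Actual critical path: P→S→Q→H = 5+4+7+3 = 19 ⇒ 19 days.
D is off the critical path — its longest chain is 18 days, giving 1 of slack.
The binding chain switches to D→S→Q→H = 7+4+7+3 = 21; finish 21 days.
Change in finish: 21 − 19 = +2 days.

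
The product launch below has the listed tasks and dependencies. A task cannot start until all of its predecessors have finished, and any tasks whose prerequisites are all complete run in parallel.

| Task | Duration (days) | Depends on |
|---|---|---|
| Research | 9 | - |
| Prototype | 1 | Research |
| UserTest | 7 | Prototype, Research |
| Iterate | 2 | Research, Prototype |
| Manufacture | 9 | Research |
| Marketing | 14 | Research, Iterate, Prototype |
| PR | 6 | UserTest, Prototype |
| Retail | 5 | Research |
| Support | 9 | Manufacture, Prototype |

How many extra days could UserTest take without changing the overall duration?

The longest chain is Research→Manufacture→Support = 9+9+9 = 27; overall finish 27 days.
Longest path through UserTest: 23 days (earliest finish 17, latest finish 21).
Float = 27 − 23 = 4.

4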